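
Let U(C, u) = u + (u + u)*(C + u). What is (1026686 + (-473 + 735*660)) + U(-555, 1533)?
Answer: 4511394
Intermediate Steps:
U(C, u) = u + 2*u*(C + u) (U(C, u) = u + (2*u)*(C + u) = u + 2*u*(C + u))
(1026686 + (-473 + 735*660)) + U(-555, 1533) = (1026686 + (-473 + 735*660)) + 1533*(1 + 2*(-555) + 2*1533) = (1026686 + (-473 + 485100)) + 1533*(1 - 1110 + 3066) = (1026686 + 484627) + 1533*1957 = 1511313 + 3000081 = 4511394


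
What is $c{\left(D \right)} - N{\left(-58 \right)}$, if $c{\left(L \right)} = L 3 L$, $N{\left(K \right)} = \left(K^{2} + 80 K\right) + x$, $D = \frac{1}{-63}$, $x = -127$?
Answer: $\frac{1856170}{1323} \approx 1403.0$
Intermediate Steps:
$D = - \frac{1}{63} \approx -0.015873$
$N{\left(K \right)} = -127 + K^{2} + 80 K$ ($N{\left(K \right)} = \left(K^{2} + 80 K\right) - 127 = -127 + K^{2} + 80 K$)
$c{\left(L \right)} = 3 L^{2}$ ($c{\left(L \right)} = 3 L L = 3 L^{2}$)
$c{\left(D \right)} - N{\left(-58 \right)} = 3 \left(- \frac{1}{63}\right)^{2} - \left(-127 + \left(-58\right)^{2} + 80 \left(-58\right)\right) = 3 \cdot \frac{1}{3969} - \left(-127 + 3364 - 4640\right) = \frac{1}{1323} - -1403 = \frac{1}{1323} + 1403 = \frac{1856170}{1323}$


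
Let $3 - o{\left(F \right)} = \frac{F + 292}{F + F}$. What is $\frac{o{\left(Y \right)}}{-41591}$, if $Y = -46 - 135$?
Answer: $- \frac{63}{792418} \approx -7.9504 \cdot 10^{-5}$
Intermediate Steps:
$Y = -181$ ($Y = -46 - 135 = -181$)
$o{\left(F \right)} = 3 - \frac{292 + F}{2 F}$ ($o{\left(F \right)} = 3 - \frac{F + 292}{F + F} = 3 - \frac{292 + F}{2 F}$)
$\frac{o{\left(Y \right)}}{-41591} = \frac{\frac{5}{2} - \frac{146}{-181}}{-41591} = \left(\frac{5}{2} - - \frac{146}{181}\right) \left(- \frac{1}{41591}\right) = \left(\frac{5}{2} + \frac{146}{181}\right) \left(- \frac{1}{41591}\right) = \frac{1197}{362} \left(- \frac{1}{41591}\right) = - \frac{63}{792418}$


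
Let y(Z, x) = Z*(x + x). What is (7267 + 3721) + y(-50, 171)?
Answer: -6112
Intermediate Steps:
y(Z, x) = 2*Z*x (y(Z, x) = Z*(2*x) = 2*Z*x)
(7267 + 3721) + y(-50, 171) = (7267 + 3721) + 2*(-50)*171 = 10988 - 17100 = -6112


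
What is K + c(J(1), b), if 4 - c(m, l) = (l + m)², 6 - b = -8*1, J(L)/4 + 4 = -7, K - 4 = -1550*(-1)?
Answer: 658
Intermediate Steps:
K = 1554 (K = 4 - 1550*(-1) = 4 + 1550 = 1554)
J(L) = -44 (J(L) = -16 + 4*(-7) = -16 - 28 = -44)
b = 14 (b = 6 - (-8) = 6 - 1*(-8) = 6 + 8 = 14)
c(m, l) = 4 - (l + m)²
K + c(J(1), b) = 1554 + (4 - (14 - 44)²) = 1554 + (4 - 1*(-30)²) = 1554 + (4 - 1*900) = 1554 + (4 - 900) = 1554 - 896 = 658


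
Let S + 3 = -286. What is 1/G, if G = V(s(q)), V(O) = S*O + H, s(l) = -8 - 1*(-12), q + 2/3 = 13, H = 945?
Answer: -1/211 ≈ -0.0047393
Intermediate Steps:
S = -289 (S = -3 - 286 = -289)
q = 37/3 (q = -2/3 + 13 = 37/3 ≈ 12.333)
s(l) = 4 (s(l) = -8 + 12 = 4)
V(O) = 945 - 289*O (V(O) = -289*O + 945 = 945 - 289*O)
G = -211 (G = 945 - 289*4 = 945 - 1156 = -211)
1/G = 1/(-211) = -1/211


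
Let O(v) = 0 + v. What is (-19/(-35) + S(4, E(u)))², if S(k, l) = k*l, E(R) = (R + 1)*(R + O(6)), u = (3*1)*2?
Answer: 138744841/1225 ≈ 1.1326e+5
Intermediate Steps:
O(v) = v
u = 6 (u = 3*2 = 6)
E(R) = (1 + R)*(6 + R) (E(R) = (R + 1)*(R + 6) = (1 + R)*(6 + R))
(-19/(-35) + S(4, E(u)))² = (-19/(-35) + 4*(6 + 6² + 7*6))² = (-19*(-1/35) + 4*(6 + 36 + 42))² = (19/35 + 4*84)² = (19/35 + 336)² = (11779/35)² = 138744841/1225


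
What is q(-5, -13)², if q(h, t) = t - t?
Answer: 0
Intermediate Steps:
q(h, t) = 0
q(-5, -13)² = 0² = 0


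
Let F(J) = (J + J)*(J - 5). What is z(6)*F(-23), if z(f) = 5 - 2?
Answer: 3864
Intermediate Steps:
z(f) = 3
F(J) = 2*J*(-5 + J) (F(J) = (2*J)*(-5 + J) = 2*J*(-5 + J))
z(6)*F(-23) = 3*(2*(-23)*(-5 - 23)) = 3*(2*(-23)*(-28)) = 3*1288 = 3864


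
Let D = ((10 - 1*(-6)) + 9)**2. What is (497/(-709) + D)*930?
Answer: 411644040/709 ≈ 5.8060e+5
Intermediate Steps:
D = 625 (D = ((10 + 6) + 9)**2 = (16 + 9)**2 = 25**2 = 625)
(497/(-709) + D)*930 = (497/(-709) + 625)*930 = (497*(-1/709) + 625)*930 = (-497/709 + 625)*930 = (442628/709)*930 = 411644040/709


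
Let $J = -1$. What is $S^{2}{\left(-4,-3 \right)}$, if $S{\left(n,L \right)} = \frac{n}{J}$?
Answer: $16$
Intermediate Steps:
$S{\left(n,L \right)} = - n$ ($S{\left(n,L \right)} = \frac{n}{-1} = n \left(-1\right) = - n$)
$S^{2}{\left(-4,-3 \right)} = \left(\left(-1\right) \left(-4\right)\right)^{2} = 4^{2} = 16$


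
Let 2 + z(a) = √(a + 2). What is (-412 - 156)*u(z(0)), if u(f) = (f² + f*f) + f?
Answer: -5680 + 3976*√2 ≈ -57.087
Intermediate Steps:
z(a) = -2 + √(2 + a) (z(a) = -2 + √(a + 2) = -2 + √(2 + a))
u(f) = f + 2*f² (u(f) = (f² + f²) + f = 2*f² + f = f + 2*f²)
(-412 - 156)*u(z(0)) = (-412 - 156)*((-2 + √(2 + 0))*(1 + 2*(-2 + √(2 + 0)))) = -568*(-2 + √2)*(1 + 2*(-2 + √2)) = -568*(-2 + √2)*(1 + (-4 + 2*√2)) = -568*(-2 + √2)*(-3 + 2*√2) = -568*(-3 + 2*√2)*(-2 + √2)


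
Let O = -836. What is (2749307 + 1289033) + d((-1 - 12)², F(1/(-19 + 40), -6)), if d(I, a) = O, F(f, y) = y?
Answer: 4037504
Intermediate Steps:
d(I, a) = -836
(2749307 + 1289033) + d((-1 - 12)², F(1/(-19 + 40), -6)) = (2749307 + 1289033) - 836 = 4038340 - 836 = 4037504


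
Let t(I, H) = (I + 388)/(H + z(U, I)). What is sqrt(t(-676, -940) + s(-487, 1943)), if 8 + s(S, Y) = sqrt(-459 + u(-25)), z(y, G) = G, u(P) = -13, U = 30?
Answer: sqrt(-79790 + 20402*I*sqrt(118))/101 ≈ 2.7631 + 3.9314*I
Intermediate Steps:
t(I, H) = (388 + I)/(H + I) (t(I, H) = (I + 388)/(H + I) = (388 + I)/(H + I))
s(S, Y) = -8 + 2*I*sqrt(118) (s(S, Y) = -8 + sqrt(-459 - 13) = -8 + sqrt(-472) = -8 + 2*I*sqrt(118))
sqrt(t(-676, -940) + s(-487, 1943)) = sqrt((388 - 676)/(-940 - 676) + (-8 + 2*I*sqrt(118))) = sqrt(-288/(-1616) + (-8 + 2*I*sqrt(118))) = sqrt(-1/1616*(-288) + (-8 + 2*I*sqrt(118))) = sqrt(18/101 + (-8 + 2*I*sqrt(118))) = sqrt(-790/101 + 2*I*sqrt(118))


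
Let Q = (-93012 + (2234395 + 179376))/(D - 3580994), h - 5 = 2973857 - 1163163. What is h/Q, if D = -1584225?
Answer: -9352656878081/2320759 ≈ -4.0300e+6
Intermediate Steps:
h = 1810699 (h = 5 + (2973857 - 1163163) = 5 + 1810694 = 1810699)
Q = -2320759/5165219 (Q = (-93012 + (2234395 + 179376))/(-1584225 - 3580994) = (-93012 + 2413771)/(-5165219) = 2320759*(-1/5165219) = -2320759/5165219 ≈ -0.44931)
h/Q = 1810699/(-2320759/5165219) = 1810699*(-5165219/2320759) = -9352656878081/2320759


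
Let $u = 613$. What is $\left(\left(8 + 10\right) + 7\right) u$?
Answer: $15325$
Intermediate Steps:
$\left(\left(8 + 10\right) + 7\right) u = \left(\left(8 + 10\right) + 7\right) 613 = \left(18 + 7\right) 613 = 25 \cdot 613 = 15325$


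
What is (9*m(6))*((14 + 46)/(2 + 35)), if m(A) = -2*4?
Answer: -4320/37 ≈ -116.76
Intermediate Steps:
m(A) = -8
(9*m(6))*((14 + 46)/(2 + 35)) = (9*(-8))*((14 + 46)/(2 + 35)) = -4320/37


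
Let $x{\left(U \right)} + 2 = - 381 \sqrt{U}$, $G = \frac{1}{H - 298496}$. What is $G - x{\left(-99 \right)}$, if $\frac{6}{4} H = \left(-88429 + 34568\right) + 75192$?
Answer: $\frac{1705649}{852826} + 1143 i \sqrt{11} \approx 2.0 + 3790.9 i$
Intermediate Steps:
$H = \frac{42662}{3}$ ($H = \frac{2 \left(\left(-88429 + 34568\right) + 75192\right)}{3} = \frac{2 \left(-53861 + 75192\right)}{3} = \frac{2}{3} \cdot 21331 = \frac{42662}{3} \approx 14221.0$)
$G = - \frac{3}{852826}$ ($G = \frac{1}{\frac{42662}{3} - 298496} = \frac{1}{- \frac{852826}{3}} = - \frac{3}{852826} \approx -3.5177 \cdot 10^{-6}$)
$x{\left(U \right)} = -2 - 381 \sqrt{U}$
$G - x{\left(-99 \right)} = - \frac{3}{852826} - \left(-2 - 381 \sqrt{-99}\right) = - \frac{3}{852826} - \left(-2 - 381 \cdot 3 i \sqrt{11}\right) = - \frac{3}{852826} - \left(-2 - 1143 i \sqrt{11}\right) = - \frac{3}{852826} + \left(2 + 1143 i \sqrt{11}\right) = \frac{1705649}{852826} + 1143 i \sqrt{11}$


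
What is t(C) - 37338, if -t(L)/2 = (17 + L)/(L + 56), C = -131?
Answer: -933526/25 ≈ -37341.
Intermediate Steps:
t(L) = -2*(17 + L)/(56 + L) (t(L) = -2*(17 + L)/(L + 56) = -2*(17 + L)/(56 + L))
t(C) - 37338 = 2*(-17 - 1*(-131))/(56 - 131) - 37338 = 2*(-17 + 131)/(-75) - 37338 = 2*(-1/75)*114 - 37338 = -76/25 - 37338 = -933526/25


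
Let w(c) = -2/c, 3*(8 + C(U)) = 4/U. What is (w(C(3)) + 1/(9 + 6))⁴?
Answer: 815730721/67652010000 ≈ 0.012058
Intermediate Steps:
C(U) = -8 + 4/(3*U) (C(U) = -8 + (4/U)/3 = -8 + 4/(3*U))
(w(C(3)) + 1/(9 + 6))⁴ = (-2/(-8 + (4/3)/3) + 1/(9 + 6))⁴ = (-2/(-8 + (4/3)*(⅓)) + 1/15)⁴ = (-2/(-8 + 4/9) + 1/15)⁴ = (-2/(-68/9) + 1/15)⁴ = (-2*(-9/68) + 1/15)⁴ = (9/34 + 1/15)⁴ = (169/510)⁴ = 815730721/67652010000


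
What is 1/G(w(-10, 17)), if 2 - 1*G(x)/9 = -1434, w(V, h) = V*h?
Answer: 1/12924 ≈ 7.7375e-5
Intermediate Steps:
G(x) = 12924 (G(x) = 18 - 9*(-1434) = 18 + 12906 = 12924)
1/G(w(-10, 17)) = 1/12924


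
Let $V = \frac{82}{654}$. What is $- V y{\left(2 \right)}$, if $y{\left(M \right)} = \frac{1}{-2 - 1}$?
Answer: $\frac{41}{981} \approx 0.041794$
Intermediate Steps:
$y{\left(M \right)} = - \frac{1}{3}$ ($y{\left(M \right)} = \frac{1}{-3} = - \frac{1}{3}$)
$V = \frac{41}{327}$ ($V = 82 \cdot \frac{1}{654} = \frac{41}{327} \approx 0.12538$)
$- V y{\left(2 \right)} = \left(-1\right) \frac{41}{327} \left(- \frac{1}{3}\right) = \left(- \frac{41}{327}\right) \left(- \frac{1}{3}\right) = \frac{41}{981}$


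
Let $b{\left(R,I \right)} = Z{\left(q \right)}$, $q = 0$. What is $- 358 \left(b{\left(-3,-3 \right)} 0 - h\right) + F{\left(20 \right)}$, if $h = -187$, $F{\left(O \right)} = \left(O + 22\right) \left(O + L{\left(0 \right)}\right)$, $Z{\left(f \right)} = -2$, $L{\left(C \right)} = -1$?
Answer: $-66148$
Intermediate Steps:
$b{\left(R,I \right)} = -2$
$F{\left(O \right)} = \left(-1 + O\right) \left(22 + O\right)$ ($F{\left(O \right)} = \left(O + 22\right) \left(O - 1\right) = \left(22 + O\right) \left(-1 + O\right) = \left(-1 + O\right) \left(22 + O\right)$)
$- 358 \left(b{\left(-3,-3 \right)} 0 - h\right) + F{\left(20 \right)} = - 358 \left(\left(-2\right) 0 - -187\right) + \left(-22 + 20^{2} + 21 \cdot 20\right) = - 358 \left(0 + 187\right) + \left(-22 + 400 + 420\right) = \left(-358\right) 187 + 798 = -66946 + 798 = -66148$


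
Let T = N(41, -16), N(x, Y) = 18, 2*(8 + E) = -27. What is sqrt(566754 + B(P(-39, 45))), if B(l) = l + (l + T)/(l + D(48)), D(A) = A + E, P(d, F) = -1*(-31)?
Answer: sqrt(7495742895)/115 ≈ 752.85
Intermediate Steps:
E = -43/2 (E = -8 + (1/2)*(-27) = -8 - 27/2 = -43/2 ≈ -21.500)
P(d, F) = 31
D(A) = -43/2 + A (D(A) = A - 43/2 = -43/2 + A)
T = 18
B(l) = l + (18 + l)/(53/2 + l) (B(l) = l + (l + 18)/(l + (-43/2 + 48)) = l + (18 + l)/(l + 53/2) = l + (18 + l)/(53/2 + l))
sqrt(566754 + B(P(-39, 45))) = sqrt(566754 + (36 + 2*31**2 + 55*31)/(53 + 2*31)) = sqrt(566754 + (36 + 2*961 + 1705)/(53 + 62)) = sqrt(566754 + (36 + 1922 + 1705)/115) = sqrt(566754 + (1/115)*3663) = sqrt(566754 + 3663/115) = sqrt(65180373/115) = sqrt(7495742895)/115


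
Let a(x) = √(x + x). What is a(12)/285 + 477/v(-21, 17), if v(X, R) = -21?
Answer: -159/7 + 2*√6/285 ≈ -22.697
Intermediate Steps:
a(x) = √2*√x (a(x) = √(2*x) = √2*√x)
a(12)/285 + 477/v(-21, 17) = (√2*√12)/285 + 477/(-21) = (√2*(2*√3))*(1/285) + 477*(-1/21) = (2*√6)*(1/285) - 159/7 = 2*√6/285 - 159/7 = -159/7 + 2*√6/285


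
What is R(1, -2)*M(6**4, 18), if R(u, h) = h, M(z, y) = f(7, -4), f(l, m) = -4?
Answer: 8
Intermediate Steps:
M(z, y) = -4
R(1, -2)*M(6**4, 18) = -2*(-4) = 8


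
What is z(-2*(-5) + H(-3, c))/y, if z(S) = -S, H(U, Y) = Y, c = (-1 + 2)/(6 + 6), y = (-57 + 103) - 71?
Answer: 121/300 ≈ 0.40333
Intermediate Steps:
y = -25 (y = 46 - 71 = -25)
c = 1/12 ≈ 0.083333
z(-2*(-5) + H(-3, c))/y = -(-2*(-5) + 1/12)/(-25) = -(10 + 1/12)*(-1/25) = -1*121/12*(-1/25) = -121/12*(-1/25) = 121/300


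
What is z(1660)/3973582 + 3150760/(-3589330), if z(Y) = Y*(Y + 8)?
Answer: -129068958596/713124854003 ≈ -0.18099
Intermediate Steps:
z(Y) = Y*(8 + Y)
z(1660)/3973582 + 3150760/(-3589330) = (1660*(8 + 1660))/3973582 + 3150760/(-3589330) = (1660*1668)*(1/3973582) + 3150760*(-1/3589330) = 2768880*(1/3973582) - 315076/358933 = 1384440/1986791 - 315076/358933 = -129068958596/713124854003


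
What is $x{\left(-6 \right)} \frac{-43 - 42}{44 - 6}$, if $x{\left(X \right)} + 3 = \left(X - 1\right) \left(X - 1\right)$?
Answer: $- \frac{1955}{19} \approx -102.89$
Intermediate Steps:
$x{\left(X \right)} = -3 + \left(-1 + X\right)^{2}$ ($x{\left(X \right)} = -3 + \left(X - 1\right) \left(X - 1\right) = -3 + \left(-1 + X\right) \left(-1 + X\right) = -3 + \left(-1 + X\right)^{2}$)
$x{\left(-6 \right)} \frac{-43 - 42}{44 - 6} = \left(-3 + \left(-1 - 6\right)^{2}\right) \frac{-43 - 42}{44 - 6} = \left(-3 + \left(-7\right)^{2}\right) \left(- \frac{85}{38}\right) = \left(-3 + 49\right) \left(\left(-85\right) \frac{1}{38}\right) = 46 \left(- \frac{85}{38}\right) = - \frac{1955}{19}$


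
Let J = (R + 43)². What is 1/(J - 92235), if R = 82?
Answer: -1/76610 ≈ -1.3053e-5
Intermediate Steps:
J = 15625 (J = (82 + 43)² = 125² = 15625)
1/(J - 92235) = 1/(15625 - 92235) = 1/(-76610) = -1/76610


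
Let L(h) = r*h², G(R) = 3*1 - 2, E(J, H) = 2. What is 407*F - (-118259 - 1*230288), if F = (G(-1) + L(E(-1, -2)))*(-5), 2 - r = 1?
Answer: 338372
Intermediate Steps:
r = 1 (r = 2 - 1*1 = 2 - 1 = 1)
G(R) = 1 (G(R) = 3 - 2 = 1)
L(h) = h² (L(h) = 1*h² = h²)
F = -25 (F = (1 + 2²)*(-5) = (1 + 4)*(-5) = 5*(-5) = -25)
407*F - (-118259 - 1*230288) = 407*(-25) - (-118259 - 1*230288) = -10175 - (-118259 - 230288) = -10175 - 1*(-348547) = -10175 + 348547 = 338372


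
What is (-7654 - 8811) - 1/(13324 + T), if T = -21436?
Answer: -133564079/8112 ≈ -16465.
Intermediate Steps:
(-7654 - 8811) - 1/(13324 + T) = (-7654 - 8811) - 1/(13324 - 21436) = -16465 - 1/(-8112) = -16465 - 1*(-1/8112) = -16465 + 1/8112 = -133564079/8112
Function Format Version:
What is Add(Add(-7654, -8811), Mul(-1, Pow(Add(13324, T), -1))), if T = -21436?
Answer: Rational(-133564079, 8112) ≈ -16465.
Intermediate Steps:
Add(Add(-7654, -8811), Mul(-1, Pow(Add(13324, T), -1))) = Add(Add(-7654, -8811), Mul(-1, Pow(Add(13324, -21436), -1))) = Add(-16465, Mul(-1, Pow(-8112, -1))) = Add(-16465, Mul(-1, Rational(-1, 8112))) = Add(-16465, Rational(1, 8112)) = Rational(-133564079, 8112)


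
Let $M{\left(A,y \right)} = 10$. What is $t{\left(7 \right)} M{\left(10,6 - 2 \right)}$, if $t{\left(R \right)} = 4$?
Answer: $40$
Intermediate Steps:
$t{\left(7 \right)} M{\left(10,6 - 2 \right)} = 4 \cdot 10 = 40$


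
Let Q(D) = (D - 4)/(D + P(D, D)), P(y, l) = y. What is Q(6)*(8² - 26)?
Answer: 19/3 ≈ 6.3333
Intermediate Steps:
Q(D) = (-4 + D)/(2*D) (Q(D) = (D - 4)/(D + D) = (-4 + D)/((2*D)) = (-4 + D)*(1/(2*D)) = (-4 + D)/(2*D))
Q(6)*(8² - 26) = ((½)*(-4 + 6)/6)*(8² - 26) = ((½)*(⅙)*2)*(64 - 26) = (⅙)*38 = 19/3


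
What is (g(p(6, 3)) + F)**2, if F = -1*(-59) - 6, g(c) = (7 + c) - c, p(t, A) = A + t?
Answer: 3600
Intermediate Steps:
g(c) = 7
F = 53 (F = 59 - 6 = 53)
(g(p(6, 3)) + F)**2 = (7 + 53)**2 = 60**2 = 3600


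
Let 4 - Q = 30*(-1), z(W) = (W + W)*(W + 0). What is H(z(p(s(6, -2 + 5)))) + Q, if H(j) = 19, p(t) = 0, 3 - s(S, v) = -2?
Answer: 53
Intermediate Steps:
s(S, v) = 5 (s(S, v) = 3 - 1*(-2) = 3 + 2 = 5)
z(W) = 2*W² (z(W) = (2*W)*W = 2*W²)
Q = 34 (Q = 4 - 30*(-1) = 4 - 1*(-30) = 4 + 30 = 34)
H(z(p(s(6, -2 + 5)))) + Q = 19 + 34 = 53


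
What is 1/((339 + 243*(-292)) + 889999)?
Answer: 1/819382 ≈ 1.2204e-6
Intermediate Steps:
1/((339 + 243*(-292)) + 889999) = 1/((339 - 70956) + 889999) = 1/(-70617 + 889999) = 1/819382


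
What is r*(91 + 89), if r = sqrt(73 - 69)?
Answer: 360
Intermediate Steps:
r = 2 (r = sqrt(4) = 2)
r*(91 + 89) = 2*(91 + 89) = 2*180 = 360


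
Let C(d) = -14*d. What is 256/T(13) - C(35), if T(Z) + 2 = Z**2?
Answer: 82086/167 ≈ 491.53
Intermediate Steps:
T(Z) = -2 + Z**2
256/T(13) - C(35) = 256/(-2 + 13**2) - (-14)*35 = 256/(-2 + 169) - 1*(-490) = 256/167 + 490 = 82086/167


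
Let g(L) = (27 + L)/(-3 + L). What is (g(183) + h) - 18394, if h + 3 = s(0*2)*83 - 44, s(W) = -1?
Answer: -111137/6 ≈ -18523.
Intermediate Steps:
h = -130 (h = -3 + (-1*83 - 44) = -3 + (-83 - 44) = -3 - 127 = -130)
g(L) = (27 + L)/(-3 + L)
(g(183) + h) - 18394 = ((27 + 183)/(-3 + 183) - 130) - 18394 = (210/180 - 130) - 18394 = ((1/180)*210 - 130) - 18394 = (7/6 - 130) - 18394 = -773/6 - 18394 = -111137/6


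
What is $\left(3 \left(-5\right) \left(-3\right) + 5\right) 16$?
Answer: $800$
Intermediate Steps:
$\left(3 \left(-5\right) \left(-3\right) + 5\right) 16 = \left(\left(-15\right) \left(-3\right) + 5\right) 16 = \left(45 + 5\right) 16 = 50 \cdot 16 = 800$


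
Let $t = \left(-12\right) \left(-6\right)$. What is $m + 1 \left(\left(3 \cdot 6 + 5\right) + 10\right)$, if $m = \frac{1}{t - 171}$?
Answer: $\frac{3266}{99} \approx 32.99$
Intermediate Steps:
$t = 72$
$m = - \frac{1}{99}$ ($m = \frac{1}{72 - 171} = \frac{1}{-99} = - \frac{1}{99} \approx -0.010101$)
$m + 1 \left(\left(3 \cdot 6 + 5\right) + 10\right) = - \frac{1}{99} + 1 \left(\left(3 \cdot 6 + 5\right) + 10\right) = - \frac{1}{99} + 1 \left(\left(18 + 5\right) + 10\right) = - \frac{1}{99} + 1 \left(23 + 10\right) = - \frac{1}{99} + 1 \cdot 33 = - \frac{1}{99} + 33 = \frac{3266}{99}$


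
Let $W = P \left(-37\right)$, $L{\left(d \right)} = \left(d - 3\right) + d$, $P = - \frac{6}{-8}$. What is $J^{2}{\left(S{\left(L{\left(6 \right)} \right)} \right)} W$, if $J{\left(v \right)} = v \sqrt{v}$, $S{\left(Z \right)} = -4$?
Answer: $1776$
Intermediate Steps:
$P = \frac{3}{4}$ ($P = \left(-6\right) \left(- \frac{1}{8}\right) = \frac{3}{4} \approx 0.75$)
$L{\left(d \right)} = -3 + 2 d$ ($L{\left(d \right)} = \left(-3 + d\right) + d = -3 + 2 d$)
$W = - \frac{111}{4}$ ($W = \frac{3}{4} \left(-37\right) = - \frac{111}{4} \approx -27.75$)
$J{\left(v \right)} = v^{\frac{3}{2}}$
$J^{2}{\left(S{\left(L{\left(6 \right)} \right)} \right)} W = \left(\left(-4\right)^{\frac{3}{2}}\right)^{2} \left(- \frac{111}{4}\right) = \left(- 8 i\right)^{2} \left(- \frac{111}{4}\right) = \left(-64\right) \left(- \frac{111}{4}\right) = 1776$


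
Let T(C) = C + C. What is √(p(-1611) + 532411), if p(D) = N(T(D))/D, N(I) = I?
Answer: 9*√6573 ≈ 729.67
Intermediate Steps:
T(C) = 2*C
p(D) = 2 (p(D) = (2*D)/D = 2)
√(p(-1611) + 532411) = √(2 + 532411) = √532413 = 9*√6573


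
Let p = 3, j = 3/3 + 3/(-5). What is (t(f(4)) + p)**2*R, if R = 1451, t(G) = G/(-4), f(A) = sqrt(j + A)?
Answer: 538321/40 - 4353*sqrt(110)/10 ≈ 8892.6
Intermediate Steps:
j = 2/5 (j = 3*(1/3) + 3*(-1/5) = 1 - 3/5 = 2/5 ≈ 0.40000)
f(A) = sqrt(2/5 + A)
t(G) = -G/4 (t(G) = G*(-1/4) = -G/4)
(t(f(4)) + p)**2*R = (-sqrt(10 + 25*4)/20 + 3)**2*1451 = (-sqrt(10 + 100)/20 + 3)**2*1451 = (-sqrt(110)/20 + 3)**2*1451 = (3 - sqrt(110)/20)**2*1451 = 1451*(3 - sqrt(110)/20)**2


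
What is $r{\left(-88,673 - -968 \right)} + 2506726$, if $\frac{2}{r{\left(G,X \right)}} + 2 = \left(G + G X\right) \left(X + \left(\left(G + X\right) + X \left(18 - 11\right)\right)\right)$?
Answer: $\frac{2658816308351413}{1060672889} \approx 2.5067 \cdot 10^{6}$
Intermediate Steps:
$r{\left(G,X \right)} = \frac{2}{-2 + \left(G + 9 X\right) \left(G + G X\right)}$ ($r{\left(G,X \right)} = \frac{2}{-2 + \left(G + G X\right) \left(X + \left(\left(G + X\right) + X \left(18 - 11\right)\right)\right)} = \frac{2}{-2 + \left(G + G X\right) \left(X + \left(\left(G + X\right) + X 7\right)\right)} = \frac{2}{-2 + \left(G + G X\right) \left(X + \left(\left(G + X\right) + 7 X\right)\right)} = \frac{2}{-2 + \left(G + G X\right) \left(X + \left(G + 8 X\right)\right)} = \frac{2}{-2 + \left(G + G X\right) \left(G + 9 X\right)} = \frac{2}{-2 + \left(G + 9 X\right) \left(G + G X\right)}$)
$r{\left(-88,673 - -968 \right)} + 2506726 = \frac{2}{-2 + \left(-88\right)^{2} + \left(673 - -968\right) \left(-88\right)^{2} + 9 \left(-88\right) \left(673 - -968\right) + 9 \left(-88\right) \left(673 - -968\right)^{2}} + 2506726 = \frac{2}{-2 + 7744 + \left(673 + 968\right) 7744 + 9 \left(-88\right) \left(673 + 968\right) + 9 \left(-88\right) \left(673 + 968\right)^{2}} + 2506726 = \frac{2}{-2 + 7744 + 1641 \cdot 7744 + 9 \left(-88\right) 1641 + 9 \left(-88\right) 1641^{2}} + 2506726 = \frac{2}{-2 + 7744 + 12707904 - 1299672 + 9 \left(-88\right) 2692881} + 2506726 = \frac{2}{-2 + 7744 + 12707904 - 1299672 - 2132761752} + 2506726 = \frac{2}{-2121345778} + 2506726 = 2 \left(- \frac{1}{2121345778}\right) + 2506726 = - \frac{1}{1060672889} + 2506726 = \frac{2658816308351413}{1060672889}$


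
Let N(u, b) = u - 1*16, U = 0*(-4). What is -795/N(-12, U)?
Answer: 795/28 ≈ 28.393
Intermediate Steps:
U = 0
N(u, b) = -16 + u (N(u, b) = u - 16 = -16 + u)
-795/N(-12, U) = -795/(-16 - 12) = -795/(-28) = -795*(-1/28) = 795/28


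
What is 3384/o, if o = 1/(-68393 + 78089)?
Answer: 32811264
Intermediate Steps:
o = 1/9696 ≈ 0.00010314
3384/o = 3384/(1/9696) = 3384*9696 = 32811264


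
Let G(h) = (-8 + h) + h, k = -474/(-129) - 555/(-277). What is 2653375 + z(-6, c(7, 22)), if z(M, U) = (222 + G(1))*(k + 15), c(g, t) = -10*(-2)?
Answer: 31657549561/11911 ≈ 2.6578e+6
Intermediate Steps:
k = 67631/11911 (k = -474*(-1/129) - 555*(-1/277) = 158/43 + 555/277 = 67631/11911 ≈ 5.6780)
G(h) = -8 + 2*h
c(g, t) = 20
z(M, U) = 53199936/11911 (z(M, U) = (222 + (-8 + 2*1))*(67631/11911 + 15) = (222 + (-8 + 2))*(246296/11911) = (222 - 6)*(246296/11911) = 216*(246296/11911) = 53199936/11911)
2653375 + z(-6, c(7, 22)) = 2653375 + 53199936/11911 = 31657549561/11911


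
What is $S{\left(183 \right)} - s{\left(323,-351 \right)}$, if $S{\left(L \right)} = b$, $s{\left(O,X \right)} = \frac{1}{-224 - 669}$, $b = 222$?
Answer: $\frac{198247}{893} \approx 222.0$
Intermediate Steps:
$s{\left(O,X \right)} = - \frac{1}{893}$ ($s{\left(O,X \right)} = \frac{1}{-893} = - \frac{1}{893}$)
$S{\left(L \right)} = 222$
$S{\left(183 \right)} - s{\left(323,-351 \right)} = 222 - - \frac{1}{893} = 222 + \frac{1}{893} = \frac{198247}{893}$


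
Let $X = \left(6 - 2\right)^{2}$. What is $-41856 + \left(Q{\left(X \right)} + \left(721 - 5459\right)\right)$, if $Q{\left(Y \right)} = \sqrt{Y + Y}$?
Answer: $-46594 + 4 \sqrt{2} \approx -46588.0$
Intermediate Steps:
$X = 16$ ($X = 4^{2} = 16$)
$Q{\left(Y \right)} = \sqrt{2} \sqrt{Y}$ ($Q{\left(Y \right)} = \sqrt{2 Y} = \sqrt{2} \sqrt{Y}$)
$-41856 + \left(Q{\left(X \right)} + \left(721 - 5459\right)\right) = -41856 + \left(\sqrt{2} \sqrt{16} + \left(721 - 5459\right)\right) = -41856 - \left(4738 - \sqrt{2} \cdot 4\right) = -41856 - \left(4738 - 4 \sqrt{2}\right) = -46594 + 4 \sqrt{2}$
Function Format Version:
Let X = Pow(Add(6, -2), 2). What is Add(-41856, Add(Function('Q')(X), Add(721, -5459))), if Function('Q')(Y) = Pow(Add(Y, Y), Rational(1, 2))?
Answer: Add(-46594, Mul(4, Pow(2, Rational(1, 2)))) ≈ -46588.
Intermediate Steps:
X = 16 (X = Pow(4, 2) = 16)
Function('Q')(Y) = Mul(Pow(2, Rational(1, 2)), Pow(Y, Rational(1, 2))) (Function('Q')(Y) = Pow(Mul(2, Y), Rational(1, 2)) = Mul(Pow(2, Rational(1, 2)), Pow(Y, Rational(1, 2))))
Add(-41856, Add(Function('Q')(X), Add(721, -5459))) = Add(-41856, Add(Mul(Pow(2, Rational(1, 2)), Pow(16, Rational(1, 2))), Add(721, -5459))) = Add(-41856, Add(Mul(Pow(2, Rational(1, 2)), 4), -4738)) = Add(-41856, Add(Mul(4, Pow(2, Rational(1, 2))), -4738)) = Add(-41856, Add(-4738, Mul(4, Pow(2, Rational(1, 2))))) = Add(-46594, Mul(4, Pow(2, Rational(1, 2))))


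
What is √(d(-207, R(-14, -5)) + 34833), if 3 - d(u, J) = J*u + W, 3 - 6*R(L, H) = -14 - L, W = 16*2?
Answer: √139630/2 ≈ 186.84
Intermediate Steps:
W = 32
R(L, H) = 17/6 + L/6 (R(L, H) = ½ - (-14 - L)/6 = ½ + (7/3 + L/6) = 17/6 + L/6)
d(u, J) = -29 - J*u (d(u, J) = 3 - (J*u + 32) = 3 - (32 + J*u) = 3 + (-32 - J*u) = -29 - J*u)
√(d(-207, R(-14, -5)) + 34833) = √((-29 - 1*(17/6 + (⅙)*(-14))*(-207)) + 34833) = √((-29 - 1*(17/6 - 7/3)*(-207)) + 34833) = √((-29 - 1*½*(-207)) + 34833) = √((-29 + 207/2) + 34833) = √(149/2 + 34833) = √(69815/2) = √139630/2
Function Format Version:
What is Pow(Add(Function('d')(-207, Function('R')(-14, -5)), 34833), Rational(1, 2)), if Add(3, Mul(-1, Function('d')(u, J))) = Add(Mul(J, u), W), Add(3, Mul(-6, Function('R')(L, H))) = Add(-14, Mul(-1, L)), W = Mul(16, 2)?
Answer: Mul(Rational(1, 2), Pow(139630, Rational(1, 2))) ≈ 186.84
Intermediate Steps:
W = 32
Function('R')(L, H) = Add(Rational(17, 6), Mul(Rational(1, 6), L)) (Function('R')(L, H) = Add(Rational(1, 2), Mul(Rational(-1, 6), Add(-14, Mul(-1, L)))) = Add(Rational(1, 2), Add(Rational(7, 3), Mul(Rational(1, 6), L))) = Add(Rational(17, 6), Mul(Rational(1, 6), L)))
Function('d')(u, J) = Add(-29, Mul(-1, J, u)) (Function('d')(u, J) = Add(3, Mul(-1, Add(Mul(J, u), 32))) = Add(3, Mul(-1, Add(32, Mul(J, u)))) = Add(3, Add(-32, Mul(-1, J, u))) = Add(-29, Mul(-1, J, u)))
Pow(Add(Function('d')(-207, Function('R')(-14, -5)), 34833), Rational(1, 2)) = Pow(Add(Add(-29, Mul(-1, Add(Rational(17, 6), Mul(Rational(1, 6), -14)), -207)), 34833), Rational(1, 2)) = Pow(Add(Add(-29, Mul(-1, Add(Rational(17, 6), Rational(-7, 3)), -207)), 34833), Rational(1, 2)) = Pow(Add(Add(-29, Mul(-1, Rational(1, 2), -207)), 34833), Rational(1, 2)) = Pow(Add(Add(-29, Rational(207, 2)), 34833), Rational(1, 2)) = Pow(Add(Rational(149, 2), 34833), Rational(1, 2)) = Pow(Rational(69815, 2), Rational(1, 2)) = Mul(Rational(1, 2), Pow(139630, Rational(1, 2)))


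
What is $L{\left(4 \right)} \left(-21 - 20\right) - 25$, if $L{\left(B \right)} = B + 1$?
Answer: $-230$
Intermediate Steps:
$L{\left(B \right)} = 1 + B$
$L{\left(4 \right)} \left(-21 - 20\right) - 25 = \left(1 + 4\right) \left(-21 - 20\right) - 25 = 5 \left(-41\right) - 25 = -205 - 25 = -230$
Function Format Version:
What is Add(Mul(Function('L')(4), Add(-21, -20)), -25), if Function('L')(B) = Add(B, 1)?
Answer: -230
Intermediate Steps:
Function('L')(B) = Add(1, B)
Add(Mul(Function('L')(4), Add(-21, -20)), -25) = Add(Mul(Add(1, 4), Add(-21, -20)), -25) = Add(Mul(5, -41), -25) = Add(-205, -25) = -230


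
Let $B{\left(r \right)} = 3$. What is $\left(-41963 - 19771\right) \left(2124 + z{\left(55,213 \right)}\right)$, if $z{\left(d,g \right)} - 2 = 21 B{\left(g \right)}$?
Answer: $-135135726$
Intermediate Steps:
$z{\left(d,g \right)} = 65$ ($z{\left(d,g \right)} = 2 + 21 \cdot 3 = 2 + 63 = 65$)
$\left(-41963 - 19771\right) \left(2124 + z{\left(55,213 \right)}\right) = \left(-41963 - 19771\right) \left(2124 + 65\right) = \left(-61734\right) 2189 = -135135726$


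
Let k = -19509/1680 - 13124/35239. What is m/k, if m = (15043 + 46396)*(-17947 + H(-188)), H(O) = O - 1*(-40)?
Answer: 284920438003600/3071541 ≈ 9.2761e+7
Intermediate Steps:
k = -33786951/2819120 (k = -19509*1/1680 - 13124*1/35239 = -929/80 - 13124/35239 = -33786951/2819120 ≈ -11.985)
H(O) = 40 + O (H(O) = O + 40 = 40 + O)
m = -1111738705 (m = (15043 + 46396)*(-17947 + (40 - 188)) = 61439*(-17947 - 148) = 61439*(-18095) = -1111738705)
m/k = -1111738705/(-33786951/2819120) = -1111738705*(-2819120/33786951) = 284920438003600/3071541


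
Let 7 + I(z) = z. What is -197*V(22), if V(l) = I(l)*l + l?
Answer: -69344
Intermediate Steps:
I(z) = -7 + z
V(l) = l + l*(-7 + l) (V(l) = (-7 + l)*l + l = l*(-7 + l) + l = l + l*(-7 + l))
-197*V(22) = -4334*(-6 + 22) = -4334*16 = -197*352 = -69344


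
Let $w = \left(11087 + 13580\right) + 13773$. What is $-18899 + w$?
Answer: $19541$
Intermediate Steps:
$w = 38440$ ($w = 24667 + 13773 = 38440$)
$-18899 + w = -18899 + 38440 = 19541$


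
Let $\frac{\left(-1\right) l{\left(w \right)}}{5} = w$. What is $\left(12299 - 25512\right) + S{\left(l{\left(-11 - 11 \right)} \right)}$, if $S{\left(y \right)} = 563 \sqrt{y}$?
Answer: $-13213 + 563 \sqrt{110} \approx -7308.2$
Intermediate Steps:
$l{\left(w \right)} = - 5 w$
$\left(12299 - 25512\right) + S{\left(l{\left(-11 - 11 \right)} \right)} = \left(12299 - 25512\right) + 563 \sqrt{- 5 \left(-11 - 11\right)} = -13213 + 563 \sqrt{- 5 \left(-11 - 11\right)} = -13213 + 563 \sqrt{\left(-5\right) \left(-22\right)} = -13213 + 563 \sqrt{110}$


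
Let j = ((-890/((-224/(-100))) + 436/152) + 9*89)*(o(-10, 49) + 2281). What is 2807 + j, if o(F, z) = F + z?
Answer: 125817471/133 ≈ 9.4600e+5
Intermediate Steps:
j = 125444140/133 (j = ((-890/((-224/(-100))) + 436/152) + 9*89)*((-10 + 49) + 2281) = ((-890/((-224*(-1/100))) + 436*(1/152)) + 801)*(39 + 2281) = ((-890/56/25 + 109/38) + 801)*2320 = ((-890*25/56 + 109/38) + 801)*2320 = ((-11125/28 + 109/38) + 801)*2320 = (-209849/532 + 801)*2320 = (216283/532)*2320 = 125444140/133 ≈ 9.4319e+5)
2807 + j = 2807 + 125444140/133 = 125817471/133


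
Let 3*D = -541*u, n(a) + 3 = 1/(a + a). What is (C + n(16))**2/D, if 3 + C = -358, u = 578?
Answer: -406957827/320202752 ≈ -1.2709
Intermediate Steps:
n(a) = -3 + 1/(2*a) (n(a) = -3 + 1/(a + a) = -3 + 1/(2*a))
C = -361 (C = -3 - 358 = -361)
D = -312698/3 (D = (-541*578)/3 = (1/3)*(-312698) = -312698/3 ≈ -1.0423e+5)
(C + n(16))**2/D = (-361 + (-3 + (1/2)/16))**2/(-312698/3) = (-361 + (-3 + (1/2)*(1/16)))**2*(-3/312698) = (-361 + (-3 + 1/32))**2*(-3/312698) = (-361 - 95/32)**2*(-3/312698) = (-11647/32)**2*(-3/312698) = (135652609/1024)*(-3/312698) = -406957827/320202752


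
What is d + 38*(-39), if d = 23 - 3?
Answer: -1462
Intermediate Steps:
d = 20
d + 38*(-39) = 20 + 38*(-39) = 20 - 1482 = -1462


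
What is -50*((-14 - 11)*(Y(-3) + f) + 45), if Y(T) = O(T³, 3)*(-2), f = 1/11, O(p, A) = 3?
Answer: -106000/11 ≈ -9636.4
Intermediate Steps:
f = 1/11 ≈ 0.090909
Y(T) = -6 (Y(T) = 3*(-2) = -6)
-50*((-14 - 11)*(Y(-3) + f) + 45) = -50*((-14 - 11)*(-6 + 1/11) + 45) = -50*(-25*(-65/11) + 45) = -50*(1625/11 + 45) = -50*2120/11 = -106000/11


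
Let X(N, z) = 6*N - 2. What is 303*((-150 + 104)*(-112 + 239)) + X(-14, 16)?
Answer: -1770212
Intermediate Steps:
X(N, z) = -2 + 6*N
303*((-150 + 104)*(-112 + 239)) + X(-14, 16) = 303*((-150 + 104)*(-112 + 239)) + (-2 + 6*(-14)) = 303*(-46*127) + (-2 - 84) = 303*(-5842) - 86 = -1770126 - 86 = -1770212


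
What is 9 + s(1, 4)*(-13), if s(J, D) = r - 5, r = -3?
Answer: 113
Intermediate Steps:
s(J, D) = -8 (s(J, D) = -3 - 5 = -8)
9 + s(1, 4)*(-13) = 9 - 8*(-13) = 9 + 104 = 113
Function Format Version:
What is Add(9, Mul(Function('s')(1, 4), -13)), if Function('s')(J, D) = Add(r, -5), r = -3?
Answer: 113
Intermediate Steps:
Function('s')(J, D) = -8 (Function('s')(J, D) = Add(-3, -5) = -8)
Add(9, Mul(Function('s')(1, 4), -13)) = Add(9, Mul(-8, -13)) = Add(9, 104) = 113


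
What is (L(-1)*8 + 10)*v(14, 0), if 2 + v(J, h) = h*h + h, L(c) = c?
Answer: -4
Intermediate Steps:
v(J, h) = -2 + h + h² (v(J, h) = -2 + (h*h + h) = -2 + (h² + h) = -2 + (h + h²) = -2 + h + h²)
(L(-1)*8 + 10)*v(14, 0) = (-1*8 + 10)*(-2 + 0 + 0²) = (-8 + 10)*(-2 + 0 + 0) = 2*(-2) = -4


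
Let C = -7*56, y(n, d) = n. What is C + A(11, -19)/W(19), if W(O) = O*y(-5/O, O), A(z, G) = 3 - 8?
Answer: -391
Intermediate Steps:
A(z, G) = -5
W(O) = -5 (W(O) = O*(-5/O) = -5)
C = -392
C + A(11, -19)/W(19) = -392 - 5/(-5) = -392 - 5*(-⅕) = -392 + 1 = -391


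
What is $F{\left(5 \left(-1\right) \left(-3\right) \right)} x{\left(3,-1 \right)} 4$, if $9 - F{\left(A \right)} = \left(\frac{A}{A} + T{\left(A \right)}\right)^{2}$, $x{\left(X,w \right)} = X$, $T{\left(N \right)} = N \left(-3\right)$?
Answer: $-23124$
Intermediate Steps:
$T{\left(N \right)} = - 3 N$
$F{\left(A \right)} = 9 - \left(1 - 3 A\right)^{2}$ ($F{\left(A \right)} = 9 - \left(\frac{A}{A} - 3 A\right)^{2} = 9 - \left(1 - 3 A\right)^{2}$)
$F{\left(5 \left(-1\right) \left(-3\right) \right)} x{\left(3,-1 \right)} 4 = \left(9 - \left(-1 + 3 \cdot 5 \left(-1\right) \left(-3\right)\right)^{2}\right) 3 \cdot 4 = \left(9 - \left(-1 + 3 \left(\left(-5\right) \left(-3\right)\right)\right)^{2}\right) 3 \cdot 4 = \left(9 - \left(-1 + 3 \cdot 15\right)^{2}\right) 3 \cdot 4 = \left(9 - \left(-1 + 45\right)^{2}\right) 3 \cdot 4 = \left(9 - 44^{2}\right) 3 \cdot 4 = \left(9 - 1936\right) 3 \cdot 4 = \left(-1927\right) 3 \cdot 4 = \left(-5781\right) 4 = -23124$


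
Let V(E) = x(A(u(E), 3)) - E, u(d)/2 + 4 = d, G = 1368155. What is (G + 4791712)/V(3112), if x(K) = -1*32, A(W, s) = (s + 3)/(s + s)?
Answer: -2053289/1048 ≈ -1959.2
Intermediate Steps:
u(d) = -8 + 2*d
A(W, s) = (3 + s)/(2*s) (A(W, s) = (3 + s)/((2*s)) = (3 + s)*(1/(2*s)) = (3 + s)/(2*s))
x(K) = -32
V(E) = -32 - E
(G + 4791712)/V(3112) = (1368155 + 4791712)/(-32 - 1*3112) = 6159867/(-32 - 3112) = 6159867/(-3144) = 6159867*(-1/3144) = -2053289/1048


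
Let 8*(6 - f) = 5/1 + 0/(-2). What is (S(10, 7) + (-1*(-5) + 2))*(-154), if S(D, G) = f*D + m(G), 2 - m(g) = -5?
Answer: -20867/2 ≈ -10434.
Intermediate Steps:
m(g) = 7 (m(g) = 2 - 1*(-5) = 2 + 5 = 7)
f = 43/8 (f = 6 - (5/1 + 0/(-2))/8 = 6 - (5*1 + 0*(-½))/8 = 6 - (5 + 0)/8 = 6 - ⅛*5 = 6 - 5/8 = 43/8 ≈ 5.3750)
S(D, G) = 7 + 43*D/8 (S(D, G) = 43*D/8 + 7 = 7 + 43*D/8)
(S(10, 7) + (-1*(-5) + 2))*(-154) = ((7 + (43/8)*10) + (-1*(-5) + 2))*(-154) = ((7 + 215/4) + (5 + 2))*(-154) = (243/4 + 7)*(-154) = (271/4)*(-154) = -20867/2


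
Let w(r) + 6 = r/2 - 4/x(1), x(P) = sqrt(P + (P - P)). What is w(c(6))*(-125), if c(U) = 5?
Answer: 1875/2 ≈ 937.50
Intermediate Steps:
x(P) = sqrt(P) (x(P) = sqrt(P + 0) = sqrt(P))
w(r) = -10 + r/2 (w(r) = -6 + (r/2 - 4/(sqrt(1))) = -6 + (r*(1/2) - 4/1) = -6 + (r/2 - 4*1) = -6 + (r/2 - 4) = -6 + (-4 + r/2) = -10 + r/2)
w(c(6))*(-125) = (-10 + (1/2)*5)*(-125) = (-10 + 5/2)*(-125) = -15/2*(-125) = 1875/2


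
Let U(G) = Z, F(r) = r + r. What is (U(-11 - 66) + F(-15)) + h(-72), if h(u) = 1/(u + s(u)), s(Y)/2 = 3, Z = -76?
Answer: -6997/66 ≈ -106.02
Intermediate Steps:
F(r) = 2*r
U(G) = -76
s(Y) = 6 (s(Y) = 2*3 = 6)
h(u) = 1/(6 + u) (h(u) = 1/(u + 6) = 1/(6 + u))
(U(-11 - 66) + F(-15)) + h(-72) = (-76 + 2*(-15)) + 1/(6 - 72) = (-76 - 30) + 1/(-66) = -106 - 1/66 = -6997/66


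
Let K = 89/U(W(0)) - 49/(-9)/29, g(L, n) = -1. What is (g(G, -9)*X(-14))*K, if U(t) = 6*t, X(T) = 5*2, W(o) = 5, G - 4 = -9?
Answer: -8233/261 ≈ -31.544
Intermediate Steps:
G = -5 (G = 4 - 9 = -5)
X(T) = 10
K = 8233/2610 (K = 89/((6*5)) - 49/(-9)/29 = 89/30 - 49*(-⅑)*(1/29) = 89*(1/30) + (49/9)*(1/29) = 89/30 + 49/261 = 8233/2610 ≈ 3.1544)
(g(G, -9)*X(-14))*K = -1*10*(8233/2610) = -10*8233/2610 = -8233/261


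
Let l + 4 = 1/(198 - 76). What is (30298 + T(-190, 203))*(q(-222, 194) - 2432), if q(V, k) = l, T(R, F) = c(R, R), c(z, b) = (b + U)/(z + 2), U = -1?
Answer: -1692863832065/22936 ≈ -7.3808e+7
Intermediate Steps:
c(z, b) = (-1 + b)/(2 + z) (c(z, b) = (b - 1)/(z + 2) = (-1 + b)/(2 + z))
T(R, F) = (-1 + R)/(2 + R)
l = -487/122 (l = -4 + 1/(198 - 76) = -4 + 1/122 = -487/122 ≈ -3.9918)
q(V, k) = -487/122
(30298 + T(-190, 203))*(q(-222, 194) - 2432) = (30298 + (-1 - 190)/(2 - 190))*(-487/122 - 2432) = (30298 - 191/(-188))*(-297191/122) = (30298 - 1/188*(-191))*(-297191/122) = (30298 + 191/188)*(-297191/122) = (5696215/188)*(-297191/122) = -1692863832065/22936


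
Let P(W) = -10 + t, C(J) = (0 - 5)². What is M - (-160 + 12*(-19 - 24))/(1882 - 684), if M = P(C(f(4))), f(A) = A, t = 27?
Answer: 10521/599 ≈ 17.564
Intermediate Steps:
C(J) = 25 (C(J) = (-5)² = 25)
P(W) = 17 (P(W) = -10 + 27 = 17)
M = 17
M - (-160 + 12*(-19 - 24))/(1882 - 684) = 17 - (-160 + 12*(-19 - 24))/(1882 - 684) = 17 - (-160 + 12*(-43))/1198 = 17 - (-160 - 516)/1198 = 17 - (-676)/1198 = 17 - 1*(-338/599) = 17 + 338/599 = 10521/599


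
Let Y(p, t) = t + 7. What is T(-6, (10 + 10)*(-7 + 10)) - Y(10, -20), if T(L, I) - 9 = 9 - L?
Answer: 37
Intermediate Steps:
Y(p, t) = 7 + t
T(L, I) = 18 - L (T(L, I) = 9 + (9 - L) = 18 - L)
T(-6, (10 + 10)*(-7 + 10)) - Y(10, -20) = (18 - 1*(-6)) - (7 - 20) = (18 + 6) - 1*(-13) = 24 + 13 = 37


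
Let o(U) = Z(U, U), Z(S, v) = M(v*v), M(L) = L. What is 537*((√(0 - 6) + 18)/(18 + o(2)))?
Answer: 4833/11 + 537*I*√6/22 ≈ 439.36 + 59.79*I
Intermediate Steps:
Z(S, v) = v² (Z(S, v) = v*v = v²)
o(U) = U²
537*((√(0 - 6) + 18)/(18 + o(2))) = 537*((√(0 - 6) + 18)/(18 + 2²)) = 537*((√(-6) + 18)/(18 + 4)) = 537*((I*√6 + 18)/22) = 537*((18 + I*√6)*(1/22)) = 537*(9/11 + I*√6/22) = 4833/11 + 537*I*√6/22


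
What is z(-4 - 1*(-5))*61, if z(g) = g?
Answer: 61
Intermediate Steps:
z(-4 - 1*(-5))*61 = (-4 - 1*(-5))*61 = (-4 + 5)*61 = 1*61 = 61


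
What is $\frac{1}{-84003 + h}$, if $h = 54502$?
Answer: $- \frac{1}{29501} \approx -3.3897 \cdot 10^{-5}$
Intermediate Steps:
$\frac{1}{-84003 + h} = \frac{1}{-84003 + 54502} = \frac{1}{-29501} = - \frac{1}{29501}$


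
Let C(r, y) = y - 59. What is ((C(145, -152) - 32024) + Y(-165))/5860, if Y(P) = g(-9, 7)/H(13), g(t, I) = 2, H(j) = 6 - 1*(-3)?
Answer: -290113/52740 ≈ -5.5008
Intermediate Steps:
C(r, y) = -59 + y
H(j) = 9 (H(j) = 6 + 3 = 9)
Y(P) = 2/9
((C(145, -152) - 32024) + Y(-165))/5860 = (((-59 - 152) - 32024) + 2/9)/5860 = ((-211 - 32024) + 2/9)*(1/5860) = (-32235 + 2/9)*(1/5860) = -290113/9*1/5860 = -290113/52740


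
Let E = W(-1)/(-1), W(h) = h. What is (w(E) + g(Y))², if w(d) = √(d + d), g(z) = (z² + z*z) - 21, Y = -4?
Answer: (11 + √2)² ≈ 154.11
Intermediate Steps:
g(z) = -21 + 2*z² (g(z) = (z² + z²) - 21 = 2*z² - 21 = -21 + 2*z²)
E = 1 (E = -1/(-1) = -1*(-1) = 1)
w(d) = √2*√d (w(d) = √(2*d) = √2*√d)
(w(E) + g(Y))² = (√2*√1 + (-21 + 2*(-4)²))² = (√2*1 + (-21 + 2*16))² = (√2 + (-21 + 32))² = (√2 + 11)² = (11 + √2)²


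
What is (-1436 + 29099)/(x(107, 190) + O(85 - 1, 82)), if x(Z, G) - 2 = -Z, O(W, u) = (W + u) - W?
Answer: -27663/23 ≈ -1202.7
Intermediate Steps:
O(W, u) = u
x(Z, G) = 2 - Z
(-1436 + 29099)/(x(107, 190) + O(85 - 1, 82)) = (-1436 + 29099)/((2 - 1*107) + 82) = 27663/((2 - 107) + 82) = 27663/(-105 + 82) = 27663/(-23) = 27663*(-1/23) = -27663/23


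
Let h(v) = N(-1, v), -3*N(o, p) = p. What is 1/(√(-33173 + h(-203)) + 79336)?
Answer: 59502/4720675501 - I*√74487/9441351002 ≈ 1.2605e-5 - 2.8907e-8*I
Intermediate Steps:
N(o, p) = -p/3
h(v) = -v/3
1/(√(-33173 + h(-203)) + 79336) = 1/(√(-33173 - ⅓*(-203)) + 79336) = 1/(√(-33173 + 203/3) + 79336) = 1/(√(-99316/3) + 79336) = 1/(2*I*√74487/3 + 79336) = 1/(79336 + 2*I*√74487/3)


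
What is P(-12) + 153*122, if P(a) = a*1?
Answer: 18654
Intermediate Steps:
P(a) = a
P(-12) + 153*122 = -12 + 153*122 = -12 + 18666 = 18654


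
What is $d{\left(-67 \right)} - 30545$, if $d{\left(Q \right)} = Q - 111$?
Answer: $-30723$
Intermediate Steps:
$d{\left(Q \right)} = -111 + Q$
$d{\left(-67 \right)} - 30545 = \left(-111 - 67\right) - 30545 = -178 - 30545 = -30723$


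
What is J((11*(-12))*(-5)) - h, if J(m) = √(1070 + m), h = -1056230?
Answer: 1056230 + √1730 ≈ 1.0563e+6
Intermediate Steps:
J((11*(-12))*(-5)) - h = √(1070 + (11*(-12))*(-5)) - 1*(-1056230) = √(1070 - 132*(-5)) + 1056230 = √(1070 + 660) + 1056230 = √1730 + 1056230 = 1056230 + √1730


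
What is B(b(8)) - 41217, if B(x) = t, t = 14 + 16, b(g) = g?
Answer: -41187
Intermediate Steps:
t = 30
B(x) = 30
B(b(8)) - 41217 = 30 - 41217 = -41187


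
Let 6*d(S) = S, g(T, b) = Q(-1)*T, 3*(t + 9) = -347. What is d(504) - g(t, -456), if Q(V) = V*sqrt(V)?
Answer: 84 - 374*I/3 ≈ 84.0 - 124.67*I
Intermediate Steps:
Q(V) = V**(3/2)
t = -374/3 (t = -9 + (1/3)*(-347) = -9 - 347/3 = -374/3 ≈ -124.67)
g(T, b) = -I*T (g(T, b) = (-1)**(3/2)*T = (-I)*T = -I*T)
d(S) = S/6
d(504) - g(t, -456) = (1/6)*504 - (-1)*I*(-374)/3 = 84 - 374*I/3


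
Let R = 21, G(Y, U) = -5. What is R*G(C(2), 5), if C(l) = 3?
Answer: -105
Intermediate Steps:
R*G(C(2), 5) = 21*(-5) = -105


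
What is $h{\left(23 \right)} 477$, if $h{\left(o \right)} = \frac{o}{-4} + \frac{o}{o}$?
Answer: $- \frac{9063}{4} \approx -2265.8$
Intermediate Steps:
$h{\left(o \right)} = 1 - \frac{o}{4}$ ($h{\left(o \right)} = o \left(- \frac{1}{4}\right) + 1 = - \frac{o}{4} + 1 = 1 - \frac{o}{4}$)
$h{\left(23 \right)} 477 = \left(1 - \frac{23}{4}\right) 477 = \left(- \frac{19}{4}\right) 477 = - \frac{9063}{4}$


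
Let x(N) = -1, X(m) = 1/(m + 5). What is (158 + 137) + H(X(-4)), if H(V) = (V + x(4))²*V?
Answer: 295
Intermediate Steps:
X(m) = 1/(5 + m)
H(V) = V*(-1 + V)² (H(V) = (V - 1)²*V = (-1 + V)²*V = V*(-1 + V)²)
(158 + 137) + H(X(-4)) = (158 + 137) + (-1 + 1/(5 - 4))²/(5 - 4) = 295 + (-1 + 1/1)²/1 = 295 + 1*(-1 + 1)² = 295 + 1*0² = 295 + 1*0 = 295 + 0 = 295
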